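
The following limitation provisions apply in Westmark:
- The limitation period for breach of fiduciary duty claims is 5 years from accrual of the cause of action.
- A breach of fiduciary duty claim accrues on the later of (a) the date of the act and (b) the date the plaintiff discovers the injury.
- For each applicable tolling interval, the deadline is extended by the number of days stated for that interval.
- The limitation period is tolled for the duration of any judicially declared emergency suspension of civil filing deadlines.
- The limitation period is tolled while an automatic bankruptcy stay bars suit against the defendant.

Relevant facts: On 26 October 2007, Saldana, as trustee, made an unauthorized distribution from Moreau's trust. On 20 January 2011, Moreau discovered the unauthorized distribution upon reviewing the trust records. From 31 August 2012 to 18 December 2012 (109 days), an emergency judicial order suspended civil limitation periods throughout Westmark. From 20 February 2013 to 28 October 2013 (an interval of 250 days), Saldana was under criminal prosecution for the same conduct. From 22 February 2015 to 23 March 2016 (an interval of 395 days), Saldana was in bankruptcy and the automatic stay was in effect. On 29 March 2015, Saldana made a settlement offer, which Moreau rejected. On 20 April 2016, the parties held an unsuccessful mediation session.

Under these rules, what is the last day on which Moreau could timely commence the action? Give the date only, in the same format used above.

The claim accrued on 20 January 2011 — the later of the 26 October 2007 act and the 20 January 2011 discovery.
5 years from 20 January 2011 is 20 January 2016.
The emergency suspension of filing deadlines from 31 August 2012 to 18 December 2012 tolled the period for 109 days, extending the deadline to 8 May 2016.
The period was tolled for 395 days by the automatic bankruptcy stay (22 February 2015 to 23 March 2016), pushing the deadline to 7 June 2017.
Although a criminal prosecution ran from 20 February 2013 to 28 October 2013, the stated rules do not make that a tolling event, so it is disregarded.
The other events in the timeline have no effect on the limitation period under the stated rules.

7 June 2017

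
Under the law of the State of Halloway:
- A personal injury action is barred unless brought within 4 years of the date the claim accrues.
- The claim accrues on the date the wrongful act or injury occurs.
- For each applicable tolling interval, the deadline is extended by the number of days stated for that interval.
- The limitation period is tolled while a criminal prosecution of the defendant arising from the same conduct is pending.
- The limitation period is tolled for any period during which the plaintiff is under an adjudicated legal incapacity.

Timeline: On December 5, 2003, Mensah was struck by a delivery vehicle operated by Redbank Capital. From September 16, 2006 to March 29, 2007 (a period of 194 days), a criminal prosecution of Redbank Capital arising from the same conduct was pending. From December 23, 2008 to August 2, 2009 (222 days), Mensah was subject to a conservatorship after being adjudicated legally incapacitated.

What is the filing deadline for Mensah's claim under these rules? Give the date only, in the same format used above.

The claim accrued on December 5, 2003, the date of the act.
4 years from December 5, 2003 is December 5, 2007.
The period was tolled for 194 days by the pending criminal prosecution (September 16, 2006 to March 29, 2007), pushing the deadline to June 16, 2008.
The plaintiff's legal incapacity starting December 23, 2008 came too late — the period had run on June 16, 2008 — and so does not extend the deadline.

June 16, 2008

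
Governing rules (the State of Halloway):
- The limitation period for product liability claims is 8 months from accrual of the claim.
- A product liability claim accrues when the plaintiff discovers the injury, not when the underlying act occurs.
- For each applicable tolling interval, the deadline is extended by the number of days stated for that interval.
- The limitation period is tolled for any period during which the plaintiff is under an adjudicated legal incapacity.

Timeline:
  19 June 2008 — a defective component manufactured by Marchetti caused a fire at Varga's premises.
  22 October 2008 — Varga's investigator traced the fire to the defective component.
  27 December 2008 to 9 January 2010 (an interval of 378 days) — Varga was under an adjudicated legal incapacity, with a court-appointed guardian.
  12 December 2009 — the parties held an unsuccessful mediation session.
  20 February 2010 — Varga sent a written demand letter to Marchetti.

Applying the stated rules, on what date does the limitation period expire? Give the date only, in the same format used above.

The claim did not accrue until Varga discovered the injury on 22 October 2008; the 19 June 2008 act date does not start the clock under the stated rule.
The untolled deadline — 8 months after 22 October 2008 — is 22 June 2009.
The plaintiff's legal incapacity from 27 December 2008 to 9 January 2010 tolled the period for 378 days, extending the deadline to 5 July 2010.
Nothing else in the chronology tolls or restarts the period.

5 July 2010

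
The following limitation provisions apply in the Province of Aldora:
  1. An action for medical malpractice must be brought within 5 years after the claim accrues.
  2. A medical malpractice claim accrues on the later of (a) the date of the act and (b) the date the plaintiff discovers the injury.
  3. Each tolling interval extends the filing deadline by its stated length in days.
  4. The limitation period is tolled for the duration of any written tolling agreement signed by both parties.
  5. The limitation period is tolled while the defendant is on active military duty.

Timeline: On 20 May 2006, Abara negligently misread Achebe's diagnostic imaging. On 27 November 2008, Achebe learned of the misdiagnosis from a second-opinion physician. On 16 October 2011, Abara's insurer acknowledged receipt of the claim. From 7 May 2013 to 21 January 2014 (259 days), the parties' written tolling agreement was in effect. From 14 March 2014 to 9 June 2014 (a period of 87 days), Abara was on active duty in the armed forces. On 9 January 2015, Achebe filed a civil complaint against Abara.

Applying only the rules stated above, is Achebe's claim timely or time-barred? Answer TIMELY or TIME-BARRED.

Taking the later of the act (20 May 2006) and discovery (27 November 2008), the claim accrued on 27 November 2008.
5 years from 27 November 2008 is 27 November 2013.
The period was tolled for 259 days by the written tolling agreement (7 May 2013 to 21 January 2014), pushing the deadline to 13 August 2014.
Because the defendant's active military service ran from 14 March 2014 to 9 June 2014, the deadline is extended by 87 days to 8 November 2014.
The other events in the timeline have no effect on the limitation period under the stated rules.
The 9 January 2015 filing falls after the 8 November 2014 deadline; the claim is time-barred.

TIME-BARRED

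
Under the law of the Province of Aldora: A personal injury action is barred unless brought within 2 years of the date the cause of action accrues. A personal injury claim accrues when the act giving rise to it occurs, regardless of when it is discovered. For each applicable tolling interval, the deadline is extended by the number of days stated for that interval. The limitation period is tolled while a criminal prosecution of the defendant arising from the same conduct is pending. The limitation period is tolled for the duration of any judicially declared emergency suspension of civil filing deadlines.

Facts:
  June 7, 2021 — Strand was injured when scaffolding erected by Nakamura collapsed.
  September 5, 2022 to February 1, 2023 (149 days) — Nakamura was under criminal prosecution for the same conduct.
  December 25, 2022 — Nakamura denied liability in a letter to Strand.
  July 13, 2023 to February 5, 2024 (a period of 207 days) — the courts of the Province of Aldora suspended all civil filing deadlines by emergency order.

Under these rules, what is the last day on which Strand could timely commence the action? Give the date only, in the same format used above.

May 28, 2024

The limitation period began to run on June 7, 2021.
2 years from June 7, 2021 is June 7, 2023.
The pending criminal prosecution from September 5, 2022 to February 1, 2023 tolled the period for 149 days, extending the deadline to November 3, 2023.
The period was tolled for 207 days by the emergency suspension of filing deadlines (July 13, 2023 to February 5, 2024), pushing the deadline to May 28, 2024.
The other events in the timeline have no effect on the limitation period under the stated rules.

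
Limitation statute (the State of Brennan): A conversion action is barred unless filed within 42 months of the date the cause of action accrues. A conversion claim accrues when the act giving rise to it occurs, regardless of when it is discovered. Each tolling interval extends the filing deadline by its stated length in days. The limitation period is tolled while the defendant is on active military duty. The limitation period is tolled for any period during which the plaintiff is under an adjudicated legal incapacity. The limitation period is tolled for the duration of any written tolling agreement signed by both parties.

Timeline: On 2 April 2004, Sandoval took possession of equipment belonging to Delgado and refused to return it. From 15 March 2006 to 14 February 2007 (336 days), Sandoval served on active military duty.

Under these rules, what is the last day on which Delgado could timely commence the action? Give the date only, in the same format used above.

The cause of action accrued on 2 April 2004, the date of the act.
The untolled deadline — 42 months after 2 April 2004 — is 2 October 2007.
The period was tolled for 336 days by the defendant's active military service (15 March 2006 to 14 February 2007), pushing the deadline to 2 September 2008.

2 September 2008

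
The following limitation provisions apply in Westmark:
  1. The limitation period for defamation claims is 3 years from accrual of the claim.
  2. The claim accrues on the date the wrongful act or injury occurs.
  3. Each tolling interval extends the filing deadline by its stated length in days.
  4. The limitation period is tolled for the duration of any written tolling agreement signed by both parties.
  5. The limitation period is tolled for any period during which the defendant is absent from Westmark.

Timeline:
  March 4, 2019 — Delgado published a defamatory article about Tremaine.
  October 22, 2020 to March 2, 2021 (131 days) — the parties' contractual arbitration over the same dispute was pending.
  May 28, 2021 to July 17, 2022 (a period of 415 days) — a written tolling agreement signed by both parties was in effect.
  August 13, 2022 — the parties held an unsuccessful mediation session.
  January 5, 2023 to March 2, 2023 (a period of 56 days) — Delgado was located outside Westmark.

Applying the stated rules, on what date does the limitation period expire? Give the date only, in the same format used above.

June 18, 2023

The limitation period began to run on March 4, 2019.
The untolled deadline — 3 years after March 4, 2019 — is March 4, 2022.
Because the written tolling agreement ran from May 28, 2021 to July 17, 2022, the deadline is extended by 415 days to April 23, 2023.
Because the defendant's absence from the jurisdiction ran from January 5, 2023 to March 2, 2023, the deadline is extended by 56 days to June 18, 2023.
No stated provision tolls the period for a pending arbitration, so the interval from October 22, 2020 to March 2, 2021 has no effect on the deadline.
The other events in the timeline have no effect on the limitation period under the stated rules.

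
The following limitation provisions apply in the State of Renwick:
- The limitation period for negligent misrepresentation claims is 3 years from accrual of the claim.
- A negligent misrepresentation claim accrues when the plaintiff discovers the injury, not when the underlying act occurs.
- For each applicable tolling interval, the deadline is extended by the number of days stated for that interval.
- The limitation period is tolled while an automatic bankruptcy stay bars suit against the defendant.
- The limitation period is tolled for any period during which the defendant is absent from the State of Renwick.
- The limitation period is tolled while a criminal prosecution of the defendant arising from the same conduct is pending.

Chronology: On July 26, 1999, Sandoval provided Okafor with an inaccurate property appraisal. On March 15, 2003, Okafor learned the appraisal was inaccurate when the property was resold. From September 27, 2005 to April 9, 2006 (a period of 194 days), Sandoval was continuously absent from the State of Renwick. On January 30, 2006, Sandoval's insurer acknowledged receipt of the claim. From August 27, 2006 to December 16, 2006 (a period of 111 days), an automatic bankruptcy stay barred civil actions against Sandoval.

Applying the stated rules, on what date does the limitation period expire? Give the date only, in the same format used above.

January 14, 2007

Accrual is tied to discovery, so the period began on March 15, 2003 rather than on July 26, 1999 when the act occurred.
The untolled deadline — 3 years after March 15, 2003 — is March 15, 2006.
Because the defendant's absence from the jurisdiction ran from September 27, 2005 to April 9, 2006, the deadline is extended by 194 days to September 25, 2006.
The automatic bankruptcy stay from August 27, 2006 to December 16, 2006 tolled the period for 111 days, extending the deadline to January 14, 2007.
None of the other events listed affects the running of the period under the stated rules.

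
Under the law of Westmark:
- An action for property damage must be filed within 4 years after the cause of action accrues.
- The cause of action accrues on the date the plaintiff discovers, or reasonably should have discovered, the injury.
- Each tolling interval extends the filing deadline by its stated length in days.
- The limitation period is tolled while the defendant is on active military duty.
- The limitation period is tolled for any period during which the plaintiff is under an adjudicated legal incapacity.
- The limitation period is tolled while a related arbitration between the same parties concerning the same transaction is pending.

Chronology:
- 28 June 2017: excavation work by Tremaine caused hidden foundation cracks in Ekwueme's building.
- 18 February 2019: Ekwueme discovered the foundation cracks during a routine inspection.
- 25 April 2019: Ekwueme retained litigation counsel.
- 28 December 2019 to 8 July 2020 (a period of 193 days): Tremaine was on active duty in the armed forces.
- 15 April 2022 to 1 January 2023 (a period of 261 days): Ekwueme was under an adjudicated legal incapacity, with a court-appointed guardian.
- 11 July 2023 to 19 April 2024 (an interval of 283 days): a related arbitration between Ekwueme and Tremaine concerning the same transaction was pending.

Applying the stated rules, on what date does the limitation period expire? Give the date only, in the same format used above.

24 February 2025

Accrual is tied to discovery, so the period began on 18 February 2019 rather than on 28 June 2017 when the act occurred.
The untolled deadline — 4 years after 18 February 2019 — is 18 February 2023.
Because the defendant's active military service ran from 28 December 2019 to 8 July 2020, the deadline is extended by 193 days to 30 August 2023.
The plaintiff's legal incapacity from 15 April 2022 to 1 January 2023 tolled the period for 261 days, extending the deadline to 17 May 2024.
The pending related arbitration from 11 July 2023 to 19 April 2024 tolled the period for 283 days, extending the deadline to 24 February 2025.
Nothing else in the chronology tolls or restarts the period.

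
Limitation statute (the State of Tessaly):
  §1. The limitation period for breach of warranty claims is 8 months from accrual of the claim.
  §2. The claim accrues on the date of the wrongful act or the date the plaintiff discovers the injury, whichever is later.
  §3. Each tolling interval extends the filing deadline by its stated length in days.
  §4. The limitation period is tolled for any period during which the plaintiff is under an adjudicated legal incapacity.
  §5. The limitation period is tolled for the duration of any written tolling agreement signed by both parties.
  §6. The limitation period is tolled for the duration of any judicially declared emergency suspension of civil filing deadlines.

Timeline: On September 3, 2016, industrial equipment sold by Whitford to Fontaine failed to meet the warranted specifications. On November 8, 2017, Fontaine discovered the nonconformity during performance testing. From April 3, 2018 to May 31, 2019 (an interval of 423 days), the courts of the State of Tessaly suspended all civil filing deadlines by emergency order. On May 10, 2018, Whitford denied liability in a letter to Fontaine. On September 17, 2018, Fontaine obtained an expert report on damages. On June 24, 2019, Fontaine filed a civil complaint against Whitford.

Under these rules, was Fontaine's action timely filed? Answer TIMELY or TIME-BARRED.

TIMELY

Taking the later of the act (September 3, 2016) and discovery (November 8, 2017), the claim accrued on November 8, 2017.
8 months from November 8, 2017 is July 8, 2018.
Because the emergency suspension of filing deadlines ran from April 3, 2018 to May 31, 2019, the deadline is extended by 423 days to September 4, 2019.
The other events in the timeline have no effect on the limitation period under the stated rules.
Fontaine filed on June 24, 2019, before the September 4, 2019 deadline, so the action is timely.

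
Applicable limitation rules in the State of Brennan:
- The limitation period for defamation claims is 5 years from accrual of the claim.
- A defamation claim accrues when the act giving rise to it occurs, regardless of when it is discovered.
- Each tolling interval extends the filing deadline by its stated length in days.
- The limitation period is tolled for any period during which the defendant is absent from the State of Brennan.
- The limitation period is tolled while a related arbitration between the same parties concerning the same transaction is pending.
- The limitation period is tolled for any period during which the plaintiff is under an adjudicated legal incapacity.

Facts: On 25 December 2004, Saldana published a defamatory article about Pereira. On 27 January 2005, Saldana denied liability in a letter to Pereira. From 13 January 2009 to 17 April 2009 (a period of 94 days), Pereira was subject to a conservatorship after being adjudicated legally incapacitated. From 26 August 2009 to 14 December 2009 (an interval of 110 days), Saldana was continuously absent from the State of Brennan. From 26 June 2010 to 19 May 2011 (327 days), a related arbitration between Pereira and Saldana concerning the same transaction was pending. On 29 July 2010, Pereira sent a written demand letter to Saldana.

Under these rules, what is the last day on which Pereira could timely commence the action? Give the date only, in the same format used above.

9 June 2011

The claim accrued on 25 December 2004, when the wrongful act occurred.
The untolled deadline — 5 years after 25 December 2004 — is 25 December 2009.
The plaintiff's legal incapacity from 13 January 2009 to 17 April 2009 tolled the period for 94 days, extending the deadline to 29 March 2010.
Because the defendant's absence from the jurisdiction ran from 26 August 2009 to 14 December 2009, the deadline is extended by 110 days to 17 July 2010.
The pending related arbitration from 26 June 2010 to 19 May 2011 tolled the period for 327 days, extending the deadline to 9 June 2011.
The other events in the timeline have no effect on the limitation period under the stated rules.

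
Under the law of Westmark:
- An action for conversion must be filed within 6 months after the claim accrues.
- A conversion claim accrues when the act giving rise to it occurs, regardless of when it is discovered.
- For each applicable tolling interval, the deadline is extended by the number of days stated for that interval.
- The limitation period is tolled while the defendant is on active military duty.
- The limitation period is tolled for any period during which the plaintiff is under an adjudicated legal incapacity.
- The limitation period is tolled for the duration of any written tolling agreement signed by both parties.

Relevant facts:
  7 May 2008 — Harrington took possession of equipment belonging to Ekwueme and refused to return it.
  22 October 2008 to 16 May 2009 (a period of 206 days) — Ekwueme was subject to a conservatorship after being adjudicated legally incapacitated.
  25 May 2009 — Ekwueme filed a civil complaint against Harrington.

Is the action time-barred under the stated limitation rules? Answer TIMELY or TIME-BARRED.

TIMELY

The claim accrued on 7 May 2008, the date of the act.
6 months from 7 May 2008 is 7 November 2008.
The period was tolled for 206 days by the plaintiff's legal incapacity (22 October 2008 to 16 May 2009), pushing the deadline to 1 June 2009.
Filing on 25 May 2009 beat the 1 June 2009 deadline — the action is timely.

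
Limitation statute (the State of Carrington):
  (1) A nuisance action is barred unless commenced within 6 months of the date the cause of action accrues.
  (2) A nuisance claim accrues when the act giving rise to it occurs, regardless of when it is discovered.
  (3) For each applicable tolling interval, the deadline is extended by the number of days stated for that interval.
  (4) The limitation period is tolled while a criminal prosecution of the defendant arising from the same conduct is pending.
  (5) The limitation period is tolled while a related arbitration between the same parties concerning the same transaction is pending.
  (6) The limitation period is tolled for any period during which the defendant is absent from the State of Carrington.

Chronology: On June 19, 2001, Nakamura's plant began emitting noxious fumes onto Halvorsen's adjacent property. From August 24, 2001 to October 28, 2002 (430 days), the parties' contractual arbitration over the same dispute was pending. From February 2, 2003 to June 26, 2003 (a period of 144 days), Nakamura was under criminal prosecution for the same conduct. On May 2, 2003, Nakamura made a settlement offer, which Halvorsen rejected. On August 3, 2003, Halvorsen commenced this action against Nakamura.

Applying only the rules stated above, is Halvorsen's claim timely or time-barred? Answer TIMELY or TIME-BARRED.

The cause of action accrued on June 19, 2001, the date of the act.
Adding the 6 months base period to June 19, 2001 gives a deadline of December 19, 2001, before any tolling.
The period was tolled for 430 days by the pending related arbitration (August 24, 2001 to October 28, 2002), pushing the deadline to February 22, 2003.
The pending criminal prosecution from February 2, 2003 to June 26, 2003 tolled the period for 144 days, extending the deadline to July 16, 2003.
None of the other events listed affects the running of the period under the stated rules.
The August 3, 2003 filing falls after the July 16, 2003 deadline; the claim is time-barred.

TIME-BARRED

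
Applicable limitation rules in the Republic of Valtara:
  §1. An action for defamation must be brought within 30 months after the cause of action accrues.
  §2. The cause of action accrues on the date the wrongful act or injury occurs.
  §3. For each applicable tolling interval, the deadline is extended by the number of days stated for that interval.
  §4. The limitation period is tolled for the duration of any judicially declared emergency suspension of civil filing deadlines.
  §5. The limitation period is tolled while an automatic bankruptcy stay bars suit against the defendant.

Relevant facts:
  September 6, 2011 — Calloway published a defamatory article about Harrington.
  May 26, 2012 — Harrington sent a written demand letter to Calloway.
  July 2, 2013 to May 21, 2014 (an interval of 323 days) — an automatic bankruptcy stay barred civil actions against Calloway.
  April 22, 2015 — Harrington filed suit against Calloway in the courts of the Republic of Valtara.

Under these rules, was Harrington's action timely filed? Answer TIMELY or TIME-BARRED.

The claim accrued on September 6, 2011, when the wrongful act occurred.
30 months from September 6, 2011 is March 6, 2014.
The period was tolled for 323 days by the automatic bankruptcy stay (July 2, 2013 to May 21, 2014), pushing the deadline to January 23, 2015.
Nothing else in the chronology tolls or restarts the period.
The April 22, 2015 filing falls after the January 23, 2015 deadline; the claim is time-barred.

TIME-BARRED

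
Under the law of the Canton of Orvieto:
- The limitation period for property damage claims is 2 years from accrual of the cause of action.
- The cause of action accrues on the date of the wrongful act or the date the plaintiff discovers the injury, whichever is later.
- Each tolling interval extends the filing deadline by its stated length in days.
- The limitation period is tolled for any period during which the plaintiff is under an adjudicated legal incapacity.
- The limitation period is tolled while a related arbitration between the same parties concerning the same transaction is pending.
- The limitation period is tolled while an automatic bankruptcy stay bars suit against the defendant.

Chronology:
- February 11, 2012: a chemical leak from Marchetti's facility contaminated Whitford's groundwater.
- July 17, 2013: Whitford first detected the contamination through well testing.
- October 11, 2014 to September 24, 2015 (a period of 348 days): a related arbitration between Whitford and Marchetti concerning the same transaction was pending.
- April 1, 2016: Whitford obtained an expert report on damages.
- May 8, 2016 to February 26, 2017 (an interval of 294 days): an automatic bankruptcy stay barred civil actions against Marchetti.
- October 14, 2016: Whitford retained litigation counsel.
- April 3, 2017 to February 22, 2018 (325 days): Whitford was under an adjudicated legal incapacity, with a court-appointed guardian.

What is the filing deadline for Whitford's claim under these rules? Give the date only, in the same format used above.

Taking the later of the act (February 11, 2012) and discovery (July 17, 2013), the claim accrued on July 17, 2013.
Adding the 2 years base period to July 17, 2013 gives a deadline of July 17, 2015, before any tolling.
The pending related arbitration from October 11, 2014 to September 24, 2015 tolled the period for 348 days, extending the deadline to June 29, 2016.
The period was tolled for 294 days by the automatic bankruptcy stay (May 8, 2016 to February 26, 2017), pushing the deadline to April 19, 2017.
Because the plaintiff's legal incapacity ran from April 3, 2017 to February 22, 2018, the deadline is extended by 325 days to March 10, 2018.
Nothing else in the chronology tolls or restarts the period.

March 10, 2018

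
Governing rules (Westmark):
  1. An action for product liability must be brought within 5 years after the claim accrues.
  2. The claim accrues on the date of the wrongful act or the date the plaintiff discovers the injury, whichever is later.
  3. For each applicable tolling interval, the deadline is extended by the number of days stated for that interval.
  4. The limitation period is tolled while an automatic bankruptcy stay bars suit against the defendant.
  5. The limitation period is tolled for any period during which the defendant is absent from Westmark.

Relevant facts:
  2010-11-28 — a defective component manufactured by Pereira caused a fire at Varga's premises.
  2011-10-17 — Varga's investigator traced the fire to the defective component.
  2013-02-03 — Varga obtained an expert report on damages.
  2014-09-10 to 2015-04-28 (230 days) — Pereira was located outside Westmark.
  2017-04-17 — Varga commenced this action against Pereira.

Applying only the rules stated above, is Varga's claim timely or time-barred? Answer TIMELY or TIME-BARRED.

The claim accrued on 2011-10-17 — the later of the 2010-11-28 act and the 2011-10-17 discovery.
The untolled deadline — 5 years after 2011-10-17 — is 2016-10-17.
Because the defendant's absence from the jurisdiction ran from 2014-09-10 to 2015-04-28, the deadline is extended by 230 days to 2017-06-04.
The other events in the timeline have no effect on the limitation period under the stated rules.
Varga filed on 2017-04-17, before the 2017-06-04 deadline, so the action is timely.

TIMELY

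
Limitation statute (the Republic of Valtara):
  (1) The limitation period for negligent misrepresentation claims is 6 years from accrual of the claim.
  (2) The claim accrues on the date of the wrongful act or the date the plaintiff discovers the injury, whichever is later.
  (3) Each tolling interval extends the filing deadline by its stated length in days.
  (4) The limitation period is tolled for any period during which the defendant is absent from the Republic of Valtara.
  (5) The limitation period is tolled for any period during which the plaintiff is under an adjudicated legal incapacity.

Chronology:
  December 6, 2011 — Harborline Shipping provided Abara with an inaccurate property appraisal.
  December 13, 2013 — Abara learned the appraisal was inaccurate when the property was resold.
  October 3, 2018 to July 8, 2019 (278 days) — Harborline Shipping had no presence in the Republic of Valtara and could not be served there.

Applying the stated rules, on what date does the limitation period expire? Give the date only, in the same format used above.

Because discovery on December 13, 2013 post-dates the December 6, 2011 act, accrual under the later-of rule falls on December 13, 2013.
6 years from December 13, 2013 is December 13, 2019.
Because the defendant's absence from the jurisdiction ran from October 3, 2018 to July 8, 2019, the deadline is extended by 278 days to September 16, 2020.

September 16, 2020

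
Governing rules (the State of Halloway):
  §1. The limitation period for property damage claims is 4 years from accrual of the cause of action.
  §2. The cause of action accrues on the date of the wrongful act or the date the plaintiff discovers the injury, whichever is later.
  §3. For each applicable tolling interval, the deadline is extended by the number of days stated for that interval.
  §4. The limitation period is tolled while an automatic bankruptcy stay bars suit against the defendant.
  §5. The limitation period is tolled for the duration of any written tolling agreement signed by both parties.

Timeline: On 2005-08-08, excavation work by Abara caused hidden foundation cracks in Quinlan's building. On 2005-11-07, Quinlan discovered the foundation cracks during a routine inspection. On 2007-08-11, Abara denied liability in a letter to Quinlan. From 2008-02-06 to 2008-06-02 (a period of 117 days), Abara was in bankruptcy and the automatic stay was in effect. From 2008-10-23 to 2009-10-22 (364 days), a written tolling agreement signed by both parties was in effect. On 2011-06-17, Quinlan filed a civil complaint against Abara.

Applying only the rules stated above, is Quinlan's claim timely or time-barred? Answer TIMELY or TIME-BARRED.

The claim accrued on 2005-11-07 — the later of the 2005-08-08 act and the 2005-11-07 discovery.
4 years from 2005-11-07 is 2009-11-07.
Because the automatic bankruptcy stay ran from 2008-02-06 to 2008-06-02, the deadline is extended by 117 days to 2010-03-04.
Because the written tolling agreement ran from 2008-10-23 to 2009-10-22, the deadline is extended by 364 days to 2011-03-03.
Nothing else in the chronology tolls or restarts the period.
Filing on 2011-06-17 missed the 2011-03-03 deadline — the action is time-barred.

TIME-BARRED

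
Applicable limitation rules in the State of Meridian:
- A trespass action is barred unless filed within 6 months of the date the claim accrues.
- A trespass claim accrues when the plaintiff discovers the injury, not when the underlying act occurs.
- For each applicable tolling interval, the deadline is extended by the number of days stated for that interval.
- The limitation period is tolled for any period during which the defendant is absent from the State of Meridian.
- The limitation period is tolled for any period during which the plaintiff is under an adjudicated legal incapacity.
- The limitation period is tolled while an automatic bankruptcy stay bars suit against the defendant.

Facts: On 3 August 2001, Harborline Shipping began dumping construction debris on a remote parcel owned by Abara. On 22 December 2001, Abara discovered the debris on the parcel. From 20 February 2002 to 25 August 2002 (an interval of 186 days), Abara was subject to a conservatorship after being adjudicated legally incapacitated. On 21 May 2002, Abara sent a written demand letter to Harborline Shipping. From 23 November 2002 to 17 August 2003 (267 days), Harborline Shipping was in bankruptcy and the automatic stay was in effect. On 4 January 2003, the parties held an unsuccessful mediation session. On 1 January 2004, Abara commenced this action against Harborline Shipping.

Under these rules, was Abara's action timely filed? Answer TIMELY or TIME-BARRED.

TIME-BARRED

Accrual is tied to discovery, so the period began on 22 December 2001 rather than on 3 August 2001 when the act occurred.
6 months from 22 December 2001 is 22 June 2002.
The plaintiff's legal incapacity from 20 February 2002 to 25 August 2002 tolled the period for 186 days, extending the deadline to 25 December 2002.
The automatic bankruptcy stay from 23 November 2002 to 17 August 2003 tolled the period for 267 days, extending the deadline to 18 September 2003.
The other events in the timeline have no effect on the limitation period under the stated rules.
The 1 January 2004 filing falls after the 18 September 2003 deadline; the claim is time-barred.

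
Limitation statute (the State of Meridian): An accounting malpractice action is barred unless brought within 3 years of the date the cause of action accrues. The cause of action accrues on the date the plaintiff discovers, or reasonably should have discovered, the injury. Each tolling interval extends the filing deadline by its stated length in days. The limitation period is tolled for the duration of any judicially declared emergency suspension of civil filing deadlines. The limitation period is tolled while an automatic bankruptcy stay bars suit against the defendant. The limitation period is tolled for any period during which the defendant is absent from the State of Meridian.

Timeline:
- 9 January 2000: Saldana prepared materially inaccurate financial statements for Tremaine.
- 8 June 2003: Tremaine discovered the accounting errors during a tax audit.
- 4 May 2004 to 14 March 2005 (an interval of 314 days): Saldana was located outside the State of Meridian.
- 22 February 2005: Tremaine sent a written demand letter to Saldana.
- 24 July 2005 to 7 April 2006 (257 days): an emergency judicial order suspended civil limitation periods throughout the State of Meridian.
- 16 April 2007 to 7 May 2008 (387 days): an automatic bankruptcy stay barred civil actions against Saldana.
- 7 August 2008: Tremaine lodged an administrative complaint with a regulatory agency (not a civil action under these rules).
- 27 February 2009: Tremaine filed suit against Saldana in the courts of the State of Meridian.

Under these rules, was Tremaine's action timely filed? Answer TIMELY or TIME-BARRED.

TIME-BARRED

Accrual is tied to discovery, so the period began on 8 June 2003 rather than on 9 January 2000 when the act occurred.
The untolled deadline — 3 years after 8 June 2003 — is 8 June 2006.
Because the defendant's absence from the jurisdiction ran from 4 May 2004 to 14 March 2005, the deadline is extended by 314 days to 18 April 2007.
Because the emergency suspension of filing deadlines ran from 24 July 2005 to 7 April 2006, the deadline is extended by 257 days to 31 December 2007.
The automatic bankruptcy stay from 16 April 2007 to 7 May 2008 tolled the period for 387 days, extending the deadline to 21 January 2009.
None of the other events listed affects the running of the period under the stated rules.
Tremaine filed on 27 February 2009, after the 21 January 2009 deadline, so the action is time-barred.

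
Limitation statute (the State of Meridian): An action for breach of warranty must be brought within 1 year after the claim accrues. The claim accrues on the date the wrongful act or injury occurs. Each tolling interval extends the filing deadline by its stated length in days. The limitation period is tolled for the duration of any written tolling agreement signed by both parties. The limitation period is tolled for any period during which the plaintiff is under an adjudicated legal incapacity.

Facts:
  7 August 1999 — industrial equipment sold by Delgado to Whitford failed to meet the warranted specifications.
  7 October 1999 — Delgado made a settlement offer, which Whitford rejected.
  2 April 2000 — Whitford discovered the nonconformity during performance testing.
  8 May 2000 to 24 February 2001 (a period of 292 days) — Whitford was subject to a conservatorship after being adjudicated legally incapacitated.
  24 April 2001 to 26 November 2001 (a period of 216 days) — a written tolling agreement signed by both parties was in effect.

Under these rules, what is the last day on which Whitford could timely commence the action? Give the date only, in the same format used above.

Accrual is governed by the date of the act, so the period began to run on 7 August 1999; the later discovery on 2 April 2000 is irrelevant under the stated rule.
1 year from 7 August 1999 is 7 August 2000.
Because the plaintiff's legal incapacity ran from 8 May 2000 to 24 February 2001, the deadline is extended by 292 days to 26 May 2001.
The written tolling agreement from 24 April 2001 to 26 November 2001 tolled the period for 216 days, extending the deadline to 28 December 2001.
Nothing else in the chronology tolls or restarts the period.

28 December 2001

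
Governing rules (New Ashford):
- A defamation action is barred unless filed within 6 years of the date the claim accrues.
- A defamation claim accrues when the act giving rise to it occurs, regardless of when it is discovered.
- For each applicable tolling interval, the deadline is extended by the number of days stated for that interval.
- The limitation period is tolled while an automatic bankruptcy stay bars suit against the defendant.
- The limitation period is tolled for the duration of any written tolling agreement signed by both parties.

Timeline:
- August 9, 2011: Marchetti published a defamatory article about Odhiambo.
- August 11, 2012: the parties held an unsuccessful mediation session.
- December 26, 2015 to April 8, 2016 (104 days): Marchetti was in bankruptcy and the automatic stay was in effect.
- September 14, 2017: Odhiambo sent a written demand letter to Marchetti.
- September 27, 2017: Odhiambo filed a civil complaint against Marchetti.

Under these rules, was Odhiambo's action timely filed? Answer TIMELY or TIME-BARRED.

The limitation period began to run on August 9, 2011.
Adding the 6 years base period to August 9, 2011 gives a deadline of August 9, 2017, before any tolling.
The period was tolled for 104 days by the automatic bankruptcy stay (December 26, 2015 to April 8, 2016), pushing the deadline to November 21, 2017.
The other events in the timeline have no effect on the limitation period under the stated rules.
Filing on September 27, 2017 beat the November 21, 2017 deadline — the action is timely.

TIMELY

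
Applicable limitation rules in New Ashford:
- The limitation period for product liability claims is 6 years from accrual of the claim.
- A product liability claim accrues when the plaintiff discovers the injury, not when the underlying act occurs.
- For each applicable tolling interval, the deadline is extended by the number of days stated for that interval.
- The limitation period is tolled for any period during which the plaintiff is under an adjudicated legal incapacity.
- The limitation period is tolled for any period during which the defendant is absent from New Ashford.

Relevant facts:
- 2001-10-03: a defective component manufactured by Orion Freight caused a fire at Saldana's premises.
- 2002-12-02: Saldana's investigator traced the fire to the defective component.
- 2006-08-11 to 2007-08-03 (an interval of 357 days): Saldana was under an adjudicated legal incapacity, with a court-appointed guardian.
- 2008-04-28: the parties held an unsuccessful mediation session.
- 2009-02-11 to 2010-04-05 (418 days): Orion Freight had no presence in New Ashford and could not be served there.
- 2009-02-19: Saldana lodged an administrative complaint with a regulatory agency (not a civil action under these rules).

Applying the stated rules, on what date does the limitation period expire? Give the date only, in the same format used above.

2011-01-16

Accrual is tied to discovery, so the period began on 2002-12-02 rather than on 2001-10-03 when the act occurred.
The untolled deadline — 6 years after 2002-12-02 — is 2008-12-02.
Because the plaintiff's legal incapacity ran from 2006-08-11 to 2007-08-03, the deadline is extended by 357 days to 2009-11-24.
The period was tolled for 418 days by the defendant's absence from the jurisdiction (2009-02-11 to 2010-04-05), pushing the deadline to 2011-01-16.
Nothing else in the chronology tolls or restarts the period.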